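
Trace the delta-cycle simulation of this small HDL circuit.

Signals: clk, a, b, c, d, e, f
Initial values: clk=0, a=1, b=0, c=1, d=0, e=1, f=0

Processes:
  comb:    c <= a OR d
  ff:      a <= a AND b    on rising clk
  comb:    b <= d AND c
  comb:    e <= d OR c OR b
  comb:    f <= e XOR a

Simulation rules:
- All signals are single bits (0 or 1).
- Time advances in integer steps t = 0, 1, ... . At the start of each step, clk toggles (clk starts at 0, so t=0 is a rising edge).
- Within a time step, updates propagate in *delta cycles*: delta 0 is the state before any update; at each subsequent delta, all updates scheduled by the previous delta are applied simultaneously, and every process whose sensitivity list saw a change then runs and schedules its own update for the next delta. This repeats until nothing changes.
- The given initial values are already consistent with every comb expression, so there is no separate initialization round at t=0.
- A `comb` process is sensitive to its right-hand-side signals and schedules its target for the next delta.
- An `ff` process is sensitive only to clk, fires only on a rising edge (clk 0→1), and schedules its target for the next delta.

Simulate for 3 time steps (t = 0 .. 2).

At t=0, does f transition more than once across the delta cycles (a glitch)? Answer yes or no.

yes

t0.Δ0 a=1 e=1 d=0 c=1 b=0 clk=0 f=0
t0.Δ1 a=1 e=1 d=0 c=1 b=0 clk=1 f=0
t0.Δ2 a=0 e=1 d=0 c=1 b=0 clk=1 f=0
t0.Δ3 a=0 e=1 d=0 c=0 b=0 clk=1 f=1
t0.Δ4 a=0 e=0 d=0 c=0 b=0 clk=1 f=1
t0.Δ5 a=0 e=0 d=0 c=0 b=0 clk=1 f=0
t1.Δ0 a=0 e=0 d=0 c=0 b=0 clk=1 f=0
t1.Δ1 a=0 e=0 d=0 c=0 b=0 clk=0 f=0
t2.Δ0 a=0 e=0 d=0 c=0 b=0 clk=0 f=0
t2.Δ1 a=0 e=0 d=0 c=0 b=0 clk=1 f=0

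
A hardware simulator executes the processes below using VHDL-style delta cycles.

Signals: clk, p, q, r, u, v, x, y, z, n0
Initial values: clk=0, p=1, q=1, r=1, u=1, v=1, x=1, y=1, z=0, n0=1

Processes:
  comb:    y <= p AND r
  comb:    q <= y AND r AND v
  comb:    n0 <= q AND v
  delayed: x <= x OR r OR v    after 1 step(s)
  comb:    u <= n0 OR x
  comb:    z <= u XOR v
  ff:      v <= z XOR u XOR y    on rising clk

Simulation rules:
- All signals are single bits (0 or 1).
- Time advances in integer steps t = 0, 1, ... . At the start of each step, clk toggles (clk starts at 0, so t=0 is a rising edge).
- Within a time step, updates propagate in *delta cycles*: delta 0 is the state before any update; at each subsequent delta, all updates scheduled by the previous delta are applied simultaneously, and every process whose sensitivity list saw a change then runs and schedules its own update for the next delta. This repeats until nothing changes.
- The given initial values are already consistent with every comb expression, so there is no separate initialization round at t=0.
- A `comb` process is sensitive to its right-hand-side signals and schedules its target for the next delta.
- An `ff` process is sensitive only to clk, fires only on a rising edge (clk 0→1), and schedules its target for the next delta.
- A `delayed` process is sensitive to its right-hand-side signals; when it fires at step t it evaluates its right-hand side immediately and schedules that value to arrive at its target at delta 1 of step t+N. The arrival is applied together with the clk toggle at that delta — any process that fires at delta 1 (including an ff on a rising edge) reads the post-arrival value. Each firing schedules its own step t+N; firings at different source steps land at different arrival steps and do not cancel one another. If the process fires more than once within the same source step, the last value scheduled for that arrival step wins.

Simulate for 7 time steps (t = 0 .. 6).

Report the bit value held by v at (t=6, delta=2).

1

[bits: z,n0,r,u,x,q,clk,v,p,y]
t=0: Δ0=0111110111 Δ1=0111111111 Δ2=0111111011 Δ3=1011101011 | 3Δ
t=1: Δ0=1011101011 Δ1=1011100011 | 1Δ
t=2: Δ0=1011100011 Δ1=1011101011 Δ2=1011101111 Δ3=0011111111 Δ4=0111111111 | 4Δ
t=3: Δ0=0111111111 Δ1=0111110111 | 1Δ
t=4: Δ0=0111110111 Δ1=0111111111 Δ2=0111111011 Δ3=1011101011 | 3Δ
t=5: Δ0=1011101011 Δ1=1011100011 | 1Δ
t=6: Δ0=1011100011 Δ1=1011101011 Δ2=1011101111 Δ3=0011111111 Δ4=0111111111 | 4Δ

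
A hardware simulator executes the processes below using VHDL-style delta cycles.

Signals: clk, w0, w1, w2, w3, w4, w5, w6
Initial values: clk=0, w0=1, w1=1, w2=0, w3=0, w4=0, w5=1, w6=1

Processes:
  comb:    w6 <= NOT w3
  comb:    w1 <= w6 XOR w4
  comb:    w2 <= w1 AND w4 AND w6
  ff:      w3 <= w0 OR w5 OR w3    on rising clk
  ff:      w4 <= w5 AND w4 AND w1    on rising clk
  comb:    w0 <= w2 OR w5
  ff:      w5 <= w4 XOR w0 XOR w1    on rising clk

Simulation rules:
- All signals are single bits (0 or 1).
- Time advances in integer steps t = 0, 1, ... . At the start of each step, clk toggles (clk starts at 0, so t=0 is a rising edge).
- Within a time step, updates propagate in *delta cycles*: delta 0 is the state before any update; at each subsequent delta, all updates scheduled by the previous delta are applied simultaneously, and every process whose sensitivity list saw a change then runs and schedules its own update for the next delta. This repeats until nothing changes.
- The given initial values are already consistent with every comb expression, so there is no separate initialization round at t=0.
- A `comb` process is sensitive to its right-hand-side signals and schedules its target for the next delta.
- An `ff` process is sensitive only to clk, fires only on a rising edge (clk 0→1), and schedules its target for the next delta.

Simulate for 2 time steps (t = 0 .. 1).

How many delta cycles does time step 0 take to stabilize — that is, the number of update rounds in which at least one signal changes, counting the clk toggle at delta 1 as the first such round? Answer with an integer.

t0.Δ0 w3=0 w4=0 w5=1 w6=1 w2=0 w1=1 w0=1 clk=0
t0.Δ1 w3=0 w4=0 w5=1 w6=1 w2=0 w1=1 w0=1 clk=1
t0.Δ2 w3=1 w4=0 w5=0 w6=1 w2=0 w1=1 w0=1 clk=1
t0.Δ3 w3=1 w4=0 w5=0 w6=0 w2=0 w1=1 w0=0 clk=1
t0.Δ4 w3=1 w4=0 w5=0 w6=0 w2=0 w1=0 w0=0 clk=1
t1.Δ0 w3=1 w4=0 w5=0 w6=0 w2=0 w1=0 w0=0 clk=1
t1.Δ1 w3=1 w4=0 w5=0 w6=0 w2=0 w1=0 w0=0 clk=0

4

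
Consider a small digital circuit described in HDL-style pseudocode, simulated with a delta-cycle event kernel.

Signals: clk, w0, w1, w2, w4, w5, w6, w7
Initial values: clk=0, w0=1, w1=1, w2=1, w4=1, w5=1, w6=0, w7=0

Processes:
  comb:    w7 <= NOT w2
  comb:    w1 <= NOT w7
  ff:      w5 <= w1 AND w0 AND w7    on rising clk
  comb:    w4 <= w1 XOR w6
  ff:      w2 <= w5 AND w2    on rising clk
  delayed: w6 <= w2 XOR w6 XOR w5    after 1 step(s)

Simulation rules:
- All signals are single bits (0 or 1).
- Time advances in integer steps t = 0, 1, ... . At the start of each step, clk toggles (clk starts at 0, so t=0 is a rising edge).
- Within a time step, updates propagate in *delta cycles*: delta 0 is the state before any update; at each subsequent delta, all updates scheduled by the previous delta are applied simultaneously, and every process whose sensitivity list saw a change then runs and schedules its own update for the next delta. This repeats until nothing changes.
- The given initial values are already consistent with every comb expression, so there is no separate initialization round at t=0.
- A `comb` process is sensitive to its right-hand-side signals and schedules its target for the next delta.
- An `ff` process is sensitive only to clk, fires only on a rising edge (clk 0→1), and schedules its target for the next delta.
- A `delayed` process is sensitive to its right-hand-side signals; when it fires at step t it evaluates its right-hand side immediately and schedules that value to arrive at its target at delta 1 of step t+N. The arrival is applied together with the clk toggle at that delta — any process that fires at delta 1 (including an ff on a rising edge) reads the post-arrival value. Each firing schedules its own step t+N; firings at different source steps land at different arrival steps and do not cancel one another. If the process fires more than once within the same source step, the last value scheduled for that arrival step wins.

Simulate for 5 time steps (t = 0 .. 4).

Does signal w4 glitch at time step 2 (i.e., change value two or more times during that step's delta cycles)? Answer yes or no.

t=0 Δ0: w0=1 w4=1 w2=1 clk=0 w1=1 w7=0 w5=1 w6=0
  Δ1: clk:0→1
  Δ2: w5:1→0
  (2Δ to stable)
t=1 Δ0: w0=1 w4=1 w2=1 clk=1 w1=1 w7=0 w5=0 w6=0
  Δ1: clk:1→0, w6:0→1
  Δ2: w4:1→0
  (2Δ to stable)
t=2 Δ0: w0=1 w4=0 w2=1 clk=0 w1=1 w7=0 w5=0 w6=1
  Δ1: clk:0→1, w6:1→0
  Δ2: w4:0→1, w2:1→0
  Δ3: w7:0→1
  Δ4: w1:1→0
  Δ5: w4:1→0
  (5Δ to stable)
t=3 Δ0: w0=1 w4=0 w2=0 clk=1 w1=0 w7=1 w5=0 w6=0
  Δ1: clk:1→0
  (1Δ to stable)
t=4 Δ0: w0=1 w4=0 w2=0 clk=0 w1=0 w7=1 w5=0 w6=0
  Δ1: clk:0→1
  (1Δ to stable)

yes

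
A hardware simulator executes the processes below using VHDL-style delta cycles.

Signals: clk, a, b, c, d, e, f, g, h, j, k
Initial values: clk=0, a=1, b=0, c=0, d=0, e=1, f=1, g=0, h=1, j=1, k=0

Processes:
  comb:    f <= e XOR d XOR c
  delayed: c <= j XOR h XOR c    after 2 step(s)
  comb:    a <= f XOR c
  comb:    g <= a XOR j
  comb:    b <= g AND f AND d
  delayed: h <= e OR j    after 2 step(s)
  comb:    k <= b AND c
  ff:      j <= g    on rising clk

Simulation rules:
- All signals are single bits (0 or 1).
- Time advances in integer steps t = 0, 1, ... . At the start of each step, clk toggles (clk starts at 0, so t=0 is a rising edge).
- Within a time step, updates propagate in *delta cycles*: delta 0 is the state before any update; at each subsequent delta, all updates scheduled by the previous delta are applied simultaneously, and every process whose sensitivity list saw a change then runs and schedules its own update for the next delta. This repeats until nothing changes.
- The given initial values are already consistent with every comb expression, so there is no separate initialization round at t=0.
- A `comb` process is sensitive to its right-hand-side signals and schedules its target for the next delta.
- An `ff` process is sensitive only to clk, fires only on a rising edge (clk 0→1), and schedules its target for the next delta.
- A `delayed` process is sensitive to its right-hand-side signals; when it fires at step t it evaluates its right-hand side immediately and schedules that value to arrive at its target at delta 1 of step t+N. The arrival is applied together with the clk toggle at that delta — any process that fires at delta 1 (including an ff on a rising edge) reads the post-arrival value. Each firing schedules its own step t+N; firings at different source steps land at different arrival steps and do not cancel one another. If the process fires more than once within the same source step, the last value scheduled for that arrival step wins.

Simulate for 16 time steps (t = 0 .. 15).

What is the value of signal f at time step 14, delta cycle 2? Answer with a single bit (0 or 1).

1

t=0 Δ0: h=1 b=0 j=1 clk=0 a=1 c=0 g=0 k=0 d=0 f=1 e=1
  Δ1: clk:0→1
  Δ2: j:1→0
  Δ3: g:0→1
  (3Δ to stable)
t=1 Δ0: h=1 b=0 j=0 clk=1 a=1 c=0 g=1 k=0 d=0 f=1 e=1
  Δ1: clk:1→0
  (1Δ to stable)
t=2 Δ0: h=1 b=0 j=0 clk=0 a=1 c=0 g=1 k=0 d=0 f=1 e=1
  Δ1: clk:0→1, c:0→1
  Δ2: j:0→1, a:1→0, f:1→0
  Δ3: a:0→1
  Δ4: g:1→0
  (4Δ to stable)
t=3 Δ0: h=1 b=0 j=1 clk=1 a=1 c=1 g=0 k=0 d=0 f=0 e=1
  Δ1: clk:1→0
  (1Δ to stable)
t=4 Δ0: h=1 b=0 j=1 clk=0 a=1 c=1 g=0 k=0 d=0 f=0 e=1
  Δ1: clk:0→1
  Δ2: j:1→0
  Δ3: g:0→1
  (3Δ to stable)
t=5 Δ0: h=1 b=0 j=0 clk=1 a=1 c=1 g=1 k=0 d=0 f=0 e=1
  Δ1: clk:1→0
  (1Δ to stable)
t=6 Δ0: h=1 b=0 j=0 clk=0 a=1 c=1 g=1 k=0 d=0 f=0 e=1
  Δ1: clk:0→1, c:1→0
  Δ2: j:0→1, a:1→0, f:0→1
  Δ3: a:0→1
  Δ4: g:1→0
  (4Δ to stable)
t=7 Δ0: h=1 b=0 j=1 clk=1 a=1 c=0 g=0 k=0 d=0 f=1 e=1
  Δ1: clk:1→0
  (1Δ to stable)
t=8 Δ0: h=1 b=0 j=1 clk=0 a=1 c=0 g=0 k=0 d=0 f=1 e=1
  Δ1: clk:0→1
  Δ2: j:1→0
  Δ3: g:0→1
  (3Δ to stable)
t=9 Δ0: h=1 b=0 j=0 clk=1 a=1 c=0 g=1 k=0 d=0 f=1 e=1
  Δ1: clk:1→0
  (1Δ to stable)
t=10 Δ0: h=1 b=0 j=0 clk=0 a=1 c=0 g=1 k=0 d=0 f=1 e=1
  Δ1: clk:0→1, c:0→1
  Δ2: j:0→1, a:1→0, f:1→0
  Δ3: a:0→1
  Δ4: g:1→0
  (4Δ to stable)
t=11 Δ0: h=1 b=0 j=1 clk=1 a=1 c=1 g=0 k=0 d=0 f=0 e=1
  Δ1: clk:1→0
  (1Δ to stable)
t=12 Δ0: h=1 b=0 j=1 clk=0 a=1 c=1 g=0 k=0 d=0 f=0 e=1
  Δ1: clk:0→1
  Δ2: j:1→0
  Δ3: g:0→1
  (3Δ to stable)
t=13 Δ0: h=1 b=0 j=0 clk=1 a=1 c=1 g=1 k=0 d=0 f=0 e=1
  Δ1: clk:1→0
  (1Δ to stable)
t=14 Δ0: h=1 b=0 j=0 clk=0 a=1 c=1 g=1 k=0 d=0 f=0 e=1
  Δ1: clk:0→1, c:1→0
  Δ2: j:0→1, a:1→0, f:0→1
  Δ3: a:0→1
  Δ4: g:1→0
  (4Δ to stable)
t=15 Δ0: h=1 b=0 j=1 clk=1 a=1 c=0 g=0 k=0 d=0 f=1 e=1
  Δ1: clk:1→0
  (1Δ to stable)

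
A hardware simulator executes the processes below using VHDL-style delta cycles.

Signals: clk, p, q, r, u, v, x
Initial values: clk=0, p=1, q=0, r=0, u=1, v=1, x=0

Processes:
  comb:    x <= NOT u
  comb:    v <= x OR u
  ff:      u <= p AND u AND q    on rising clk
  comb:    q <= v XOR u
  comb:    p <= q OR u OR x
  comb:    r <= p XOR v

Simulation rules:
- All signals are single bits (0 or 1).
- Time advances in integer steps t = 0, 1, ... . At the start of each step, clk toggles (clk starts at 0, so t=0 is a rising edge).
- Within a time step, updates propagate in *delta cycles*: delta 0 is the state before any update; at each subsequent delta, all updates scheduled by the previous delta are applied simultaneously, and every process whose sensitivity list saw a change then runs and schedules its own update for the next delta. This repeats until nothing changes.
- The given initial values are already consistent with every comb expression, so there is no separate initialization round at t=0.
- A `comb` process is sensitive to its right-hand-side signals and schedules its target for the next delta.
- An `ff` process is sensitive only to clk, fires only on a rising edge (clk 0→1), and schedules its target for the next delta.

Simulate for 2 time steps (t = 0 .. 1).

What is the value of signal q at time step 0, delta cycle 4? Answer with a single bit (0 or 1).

0

t=0 Δ0: p=1 x=0 q=0 r=0 v=1 clk=0 u=1
  Δ1: clk:0→1
  Δ2: u:1→0
  Δ3: p:1→0, x:0→1, q:0→1, v:1→0
  Δ4: p:0→1, q:1→0, v:0→1
  Δ5: q:0→1
  (5Δ to stable)
t=1 Δ0: p=1 x=1 q=1 r=0 v=1 clk=1 u=0
  Δ1: clk:1→0
  (1Δ to stable)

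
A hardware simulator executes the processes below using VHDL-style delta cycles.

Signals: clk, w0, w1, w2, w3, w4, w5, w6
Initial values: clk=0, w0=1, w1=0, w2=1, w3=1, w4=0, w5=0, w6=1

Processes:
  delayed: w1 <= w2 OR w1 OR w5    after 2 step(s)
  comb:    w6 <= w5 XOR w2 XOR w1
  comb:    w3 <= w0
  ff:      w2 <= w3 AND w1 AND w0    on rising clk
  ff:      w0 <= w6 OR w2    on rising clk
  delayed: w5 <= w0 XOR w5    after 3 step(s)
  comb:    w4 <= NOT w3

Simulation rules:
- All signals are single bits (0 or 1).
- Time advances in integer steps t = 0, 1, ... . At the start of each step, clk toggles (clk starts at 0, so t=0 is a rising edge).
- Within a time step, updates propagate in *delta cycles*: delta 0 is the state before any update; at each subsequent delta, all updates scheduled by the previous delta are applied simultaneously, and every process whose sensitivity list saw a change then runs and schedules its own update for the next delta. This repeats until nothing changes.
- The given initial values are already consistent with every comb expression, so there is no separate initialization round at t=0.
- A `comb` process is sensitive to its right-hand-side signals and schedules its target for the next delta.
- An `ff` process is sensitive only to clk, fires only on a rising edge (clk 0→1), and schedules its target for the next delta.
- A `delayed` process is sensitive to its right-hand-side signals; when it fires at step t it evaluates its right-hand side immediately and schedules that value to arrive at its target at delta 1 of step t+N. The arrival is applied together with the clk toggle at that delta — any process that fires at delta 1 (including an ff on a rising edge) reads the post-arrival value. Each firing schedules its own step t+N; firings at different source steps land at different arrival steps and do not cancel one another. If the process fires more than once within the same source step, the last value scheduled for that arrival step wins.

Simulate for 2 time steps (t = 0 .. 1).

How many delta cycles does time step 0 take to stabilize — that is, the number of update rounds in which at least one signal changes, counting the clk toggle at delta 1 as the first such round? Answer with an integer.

t=0 Δ0: w2=1 w0=1 w1=0 w6=1 w5=0 w4=0 clk=0 w3=1
  Δ1: clk:0→1
  Δ2: w2:1→0
  Δ3: w6:1→0
  (3Δ to stable)
t=1 Δ0: w2=0 w0=1 w1=0 w6=0 w5=0 w4=0 clk=1 w3=1
  Δ1: clk:1→0
  (1Δ to stable)

3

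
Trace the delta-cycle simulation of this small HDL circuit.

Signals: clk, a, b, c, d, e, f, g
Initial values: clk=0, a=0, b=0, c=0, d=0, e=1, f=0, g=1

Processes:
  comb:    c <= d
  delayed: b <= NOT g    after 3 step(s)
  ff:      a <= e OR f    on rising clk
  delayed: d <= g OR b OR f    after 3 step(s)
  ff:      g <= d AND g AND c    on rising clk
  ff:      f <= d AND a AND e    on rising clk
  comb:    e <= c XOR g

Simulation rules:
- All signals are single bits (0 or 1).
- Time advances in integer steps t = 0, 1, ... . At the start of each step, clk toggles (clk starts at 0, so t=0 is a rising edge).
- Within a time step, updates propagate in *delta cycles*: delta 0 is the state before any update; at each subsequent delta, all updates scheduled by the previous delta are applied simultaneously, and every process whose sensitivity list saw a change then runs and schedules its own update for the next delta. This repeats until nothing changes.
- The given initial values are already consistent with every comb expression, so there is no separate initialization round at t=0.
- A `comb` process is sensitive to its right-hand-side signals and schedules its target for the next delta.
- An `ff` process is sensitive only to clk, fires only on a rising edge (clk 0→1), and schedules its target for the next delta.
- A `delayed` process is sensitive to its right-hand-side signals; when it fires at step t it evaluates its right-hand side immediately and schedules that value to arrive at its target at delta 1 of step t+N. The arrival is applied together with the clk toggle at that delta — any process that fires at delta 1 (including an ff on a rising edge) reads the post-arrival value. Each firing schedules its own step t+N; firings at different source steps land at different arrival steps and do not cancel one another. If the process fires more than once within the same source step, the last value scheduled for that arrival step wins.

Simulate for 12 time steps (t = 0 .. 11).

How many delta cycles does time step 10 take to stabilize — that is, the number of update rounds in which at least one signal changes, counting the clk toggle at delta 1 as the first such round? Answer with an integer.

2

t=0 Δ0: e=1 d=0 a=0 clk=0 f=0 g=1 c=0 b=0
  Δ1: clk:0→1
  Δ2: a:0→1, g:1→0
  Δ3: e:1→0
  (3Δ to stable)
t=1 Δ0: e=0 d=0 a=1 clk=1 f=0 g=0 c=0 b=0
  Δ1: clk:1→0
  (1Δ to stable)
t=2 Δ0: e=0 d=0 a=1 clk=0 f=0 g=0 c=0 b=0
  Δ1: clk:0→1
  Δ2: a:1→0
  (2Δ to stable)
t=3 Δ0: e=0 d=0 a=0 clk=1 f=0 g=0 c=0 b=0
  Δ1: clk:1→0, b:0→1
  (1Δ to stable)
t=4 Δ0: e=0 d=0 a=0 clk=0 f=0 g=0 c=0 b=1
  Δ1: clk:0→1
  (1Δ to stable)
t=5 Δ0: e=0 d=0 a=0 clk=1 f=0 g=0 c=0 b=1
  Δ1: clk:1→0
  (1Δ to stable)
t=6 Δ0: e=0 d=0 a=0 clk=0 f=0 g=0 c=0 b=1
  Δ1: d:0→1, clk:0→1
  Δ2: c:0→1
  Δ3: e:0→1
  (3Δ to stable)
t=7 Δ0: e=1 d=1 a=0 clk=1 f=0 g=0 c=1 b=1
  Δ1: clk:1→0
  (1Δ to stable)
t=8 Δ0: e=1 d=1 a=0 clk=0 f=0 g=0 c=1 b=1
  Δ1: clk:0→1
  Δ2: a:0→1
  (2Δ to stable)
t=9 Δ0: e=1 d=1 a=1 clk=1 f=0 g=0 c=1 b=1
  Δ1: clk:1→0
  (1Δ to stable)
t=10 Δ0: e=1 d=1 a=1 clk=0 f=0 g=0 c=1 b=1
  Δ1: clk:0→1
  Δ2: f:0→1
  (2Δ to stable)
t=11 Δ0: e=1 d=1 a=1 clk=1 f=1 g=0 c=1 b=1
  Δ1: clk:1→0
  (1Δ to stable)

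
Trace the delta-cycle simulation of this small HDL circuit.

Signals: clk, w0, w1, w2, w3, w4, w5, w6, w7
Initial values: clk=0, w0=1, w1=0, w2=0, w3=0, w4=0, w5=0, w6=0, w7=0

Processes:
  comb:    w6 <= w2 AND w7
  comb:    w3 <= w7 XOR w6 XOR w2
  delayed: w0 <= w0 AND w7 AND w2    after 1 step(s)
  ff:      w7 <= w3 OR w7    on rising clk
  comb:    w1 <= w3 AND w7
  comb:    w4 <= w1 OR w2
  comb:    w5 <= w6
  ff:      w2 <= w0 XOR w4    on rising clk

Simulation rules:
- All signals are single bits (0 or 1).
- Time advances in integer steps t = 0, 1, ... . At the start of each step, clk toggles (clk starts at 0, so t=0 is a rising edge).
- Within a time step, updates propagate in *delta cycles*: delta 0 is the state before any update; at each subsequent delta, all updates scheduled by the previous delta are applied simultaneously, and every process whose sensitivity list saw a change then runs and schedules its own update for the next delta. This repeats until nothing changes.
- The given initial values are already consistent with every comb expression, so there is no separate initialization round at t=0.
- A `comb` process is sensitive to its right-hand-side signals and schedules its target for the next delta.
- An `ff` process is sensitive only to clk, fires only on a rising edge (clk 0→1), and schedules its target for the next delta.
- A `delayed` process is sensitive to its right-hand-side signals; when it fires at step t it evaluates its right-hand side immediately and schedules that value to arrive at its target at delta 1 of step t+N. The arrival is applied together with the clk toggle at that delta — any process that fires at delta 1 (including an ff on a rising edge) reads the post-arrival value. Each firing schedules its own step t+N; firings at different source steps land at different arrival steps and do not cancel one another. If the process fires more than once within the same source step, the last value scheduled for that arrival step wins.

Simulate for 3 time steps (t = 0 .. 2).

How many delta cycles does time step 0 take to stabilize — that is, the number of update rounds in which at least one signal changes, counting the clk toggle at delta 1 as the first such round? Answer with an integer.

3

[bits: w2,w3,w0,w1,w4,w5,w6,clk,w7]
t=0: Δ0=001000000 Δ1=001000010 Δ2=101000010 Δ3=111010010 | 3Δ
t=1: Δ0=111010010 Δ1=110010000 | 1Δ
t=2: Δ0=110010000 Δ1=110010010 Δ2=110010011 Δ3=100110111 Δ4=110011111 Δ5=110111111 | 5Δ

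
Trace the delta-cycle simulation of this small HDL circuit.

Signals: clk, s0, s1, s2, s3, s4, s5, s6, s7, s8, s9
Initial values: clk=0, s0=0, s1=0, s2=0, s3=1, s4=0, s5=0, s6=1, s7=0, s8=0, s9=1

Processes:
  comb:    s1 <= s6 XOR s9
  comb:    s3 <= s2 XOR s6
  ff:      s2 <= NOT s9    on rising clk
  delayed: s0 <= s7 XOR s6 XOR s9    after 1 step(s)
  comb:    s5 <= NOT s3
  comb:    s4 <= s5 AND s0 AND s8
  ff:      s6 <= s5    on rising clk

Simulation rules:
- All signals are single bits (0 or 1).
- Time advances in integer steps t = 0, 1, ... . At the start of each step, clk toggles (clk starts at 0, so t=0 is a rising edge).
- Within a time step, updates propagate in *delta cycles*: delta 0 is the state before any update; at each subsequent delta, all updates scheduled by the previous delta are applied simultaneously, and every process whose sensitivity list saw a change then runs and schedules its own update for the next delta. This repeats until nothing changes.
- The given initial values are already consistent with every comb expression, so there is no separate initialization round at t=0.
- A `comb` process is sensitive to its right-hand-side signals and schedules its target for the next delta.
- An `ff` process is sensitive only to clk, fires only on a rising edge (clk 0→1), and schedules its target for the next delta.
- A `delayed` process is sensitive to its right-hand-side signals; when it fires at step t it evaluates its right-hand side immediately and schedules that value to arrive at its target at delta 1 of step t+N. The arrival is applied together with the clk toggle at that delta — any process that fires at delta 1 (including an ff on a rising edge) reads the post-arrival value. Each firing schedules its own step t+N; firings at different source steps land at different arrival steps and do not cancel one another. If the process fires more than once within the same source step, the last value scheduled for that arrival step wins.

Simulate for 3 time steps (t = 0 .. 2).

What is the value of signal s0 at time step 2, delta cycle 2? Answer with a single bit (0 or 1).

1

t0.Δ0 s6=1 s1=0 s9=1 s8=0 s0=0 s5=0 s2=0 s7=0 clk=0 s4=0 s3=1
t0.Δ1 s6=1 s1=0 s9=1 s8=0 s0=0 s5=0 s2=0 s7=0 clk=1 s4=0 s3=1
t0.Δ2 s6=0 s1=0 s9=1 s8=0 s0=0 s5=0 s2=0 s7=0 clk=1 s4=0 s3=1
t0.Δ3 s6=0 s1=1 s9=1 s8=0 s0=0 s5=0 s2=0 s7=0 clk=1 s4=0 s3=0
t0.Δ4 s6=0 s1=1 s9=1 s8=0 s0=0 s5=1 s2=0 s7=0 clk=1 s4=0 s3=0
t1.Δ0 s6=0 s1=1 s9=1 s8=0 s0=0 s5=1 s2=0 s7=0 clk=1 s4=0 s3=0
t1.Δ1 s6=0 s1=1 s9=1 s8=0 s0=1 s5=1 s2=0 s7=0 clk=0 s4=0 s3=0
t2.Δ0 s6=0 s1=1 s9=1 s8=0 s0=1 s5=1 s2=0 s7=0 clk=0 s4=0 s3=0
t2.Δ1 s6=0 s1=1 s9=1 s8=0 s0=1 s5=1 s2=0 s7=0 clk=1 s4=0 s3=0
t2.Δ2 s6=1 s1=1 s9=1 s8=0 s0=1 s5=1 s2=0 s7=0 clk=1 s4=0 s3=0
t2.Δ3 s6=1 s1=0 s9=1 s8=0 s0=1 s5=1 s2=0 s7=0 clk=1 s4=0 s3=1
t2.Δ4 s6=1 s1=0 s9=1 s8=0 s0=1 s5=0 s2=0 s7=0 clk=1 s4=0 s3=1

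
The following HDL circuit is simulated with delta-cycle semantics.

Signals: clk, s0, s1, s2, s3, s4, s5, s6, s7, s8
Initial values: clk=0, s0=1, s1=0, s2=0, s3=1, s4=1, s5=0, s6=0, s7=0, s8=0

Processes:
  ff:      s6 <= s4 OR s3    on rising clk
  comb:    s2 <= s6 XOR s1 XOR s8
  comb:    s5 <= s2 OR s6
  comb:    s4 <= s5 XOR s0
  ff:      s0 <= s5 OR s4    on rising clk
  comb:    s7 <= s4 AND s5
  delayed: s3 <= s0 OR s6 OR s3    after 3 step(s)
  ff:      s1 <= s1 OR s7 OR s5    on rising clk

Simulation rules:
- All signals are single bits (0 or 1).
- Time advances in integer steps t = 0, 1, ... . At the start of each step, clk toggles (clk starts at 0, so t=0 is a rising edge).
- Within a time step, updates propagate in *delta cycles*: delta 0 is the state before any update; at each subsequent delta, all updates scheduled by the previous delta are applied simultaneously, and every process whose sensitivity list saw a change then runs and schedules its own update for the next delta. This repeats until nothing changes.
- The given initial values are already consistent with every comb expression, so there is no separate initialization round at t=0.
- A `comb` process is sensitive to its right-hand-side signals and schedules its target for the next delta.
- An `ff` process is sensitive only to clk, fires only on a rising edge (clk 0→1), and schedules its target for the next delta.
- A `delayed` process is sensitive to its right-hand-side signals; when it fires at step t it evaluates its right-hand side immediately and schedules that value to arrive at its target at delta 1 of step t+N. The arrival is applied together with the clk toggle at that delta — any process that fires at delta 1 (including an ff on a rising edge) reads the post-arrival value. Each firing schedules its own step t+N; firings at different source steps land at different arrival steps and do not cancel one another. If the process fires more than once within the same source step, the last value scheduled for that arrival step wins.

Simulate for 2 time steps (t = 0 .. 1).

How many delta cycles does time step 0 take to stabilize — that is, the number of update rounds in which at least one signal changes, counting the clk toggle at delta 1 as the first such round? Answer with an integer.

[bits: s1,s8,s7,s5,s0,s4,clk,s3,s6,s2]
t=0: Δ0=0000110100 Δ1=0000111100 Δ2=0000111110 Δ3=0001111111 Δ4=0011101111 Δ5=0001101111 | 5Δ
t=1: Δ0=0001101111 Δ1=0001100111 | 1Δ

5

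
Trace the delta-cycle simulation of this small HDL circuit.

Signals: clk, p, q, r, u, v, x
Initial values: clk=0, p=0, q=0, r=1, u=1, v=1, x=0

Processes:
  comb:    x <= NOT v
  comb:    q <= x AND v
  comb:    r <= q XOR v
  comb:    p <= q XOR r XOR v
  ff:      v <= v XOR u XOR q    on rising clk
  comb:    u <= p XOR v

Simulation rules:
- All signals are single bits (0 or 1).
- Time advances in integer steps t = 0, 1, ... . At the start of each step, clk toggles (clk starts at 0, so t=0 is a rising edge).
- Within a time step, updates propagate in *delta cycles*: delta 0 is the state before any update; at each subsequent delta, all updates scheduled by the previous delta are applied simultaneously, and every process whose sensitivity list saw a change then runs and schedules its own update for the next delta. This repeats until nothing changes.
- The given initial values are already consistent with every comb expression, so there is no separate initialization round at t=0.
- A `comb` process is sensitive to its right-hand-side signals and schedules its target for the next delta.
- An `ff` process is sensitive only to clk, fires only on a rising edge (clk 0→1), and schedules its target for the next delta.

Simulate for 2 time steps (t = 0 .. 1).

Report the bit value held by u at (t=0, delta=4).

t=0 Δ0: u=1 v=1 q=0 x=0 clk=0 r=1 p=0
  Δ1: clk:0→1
  Δ2: v:1→0
  Δ3: u:1→0, x:0→1, r:1→0, p:0→1
  Δ4: u:0→1, p:1→0
  Δ5: u:1→0
  (5Δ to stable)
t=1 Δ0: u=0 v=0 q=0 x=1 clk=1 r=0 p=0
  Δ1: clk:1→0
  (1Δ to stable)

1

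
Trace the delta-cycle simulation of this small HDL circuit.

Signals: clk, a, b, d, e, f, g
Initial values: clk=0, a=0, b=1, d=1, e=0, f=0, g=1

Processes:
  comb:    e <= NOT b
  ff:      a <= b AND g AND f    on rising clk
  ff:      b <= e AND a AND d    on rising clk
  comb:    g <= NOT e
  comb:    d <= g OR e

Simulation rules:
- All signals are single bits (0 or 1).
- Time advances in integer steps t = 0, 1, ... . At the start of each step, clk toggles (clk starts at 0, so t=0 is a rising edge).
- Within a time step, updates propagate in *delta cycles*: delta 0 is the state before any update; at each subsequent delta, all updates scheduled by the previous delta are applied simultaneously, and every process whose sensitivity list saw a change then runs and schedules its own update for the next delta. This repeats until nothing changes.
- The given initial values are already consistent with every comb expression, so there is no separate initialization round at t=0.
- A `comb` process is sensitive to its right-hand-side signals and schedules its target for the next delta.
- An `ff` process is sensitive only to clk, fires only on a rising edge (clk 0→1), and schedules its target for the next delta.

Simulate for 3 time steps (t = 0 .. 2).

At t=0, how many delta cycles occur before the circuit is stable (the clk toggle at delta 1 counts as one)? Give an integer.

4

t=0 Δ0: g=1 d=1 clk=0 e=0 b=1 a=0 f=0
  Δ1: clk:0→1
  Δ2: b:1→0
  Δ3: e:0→1
  Δ4: g:1→0
  (4Δ to stable)
t=1 Δ0: g=0 d=1 clk=1 e=1 b=0 a=0 f=0
  Δ1: clk:1→0
  (1Δ to stable)
t=2 Δ0: g=0 d=1 clk=0 e=1 b=0 a=0 f=0
  Δ1: clk:0→1
  (1Δ to stable)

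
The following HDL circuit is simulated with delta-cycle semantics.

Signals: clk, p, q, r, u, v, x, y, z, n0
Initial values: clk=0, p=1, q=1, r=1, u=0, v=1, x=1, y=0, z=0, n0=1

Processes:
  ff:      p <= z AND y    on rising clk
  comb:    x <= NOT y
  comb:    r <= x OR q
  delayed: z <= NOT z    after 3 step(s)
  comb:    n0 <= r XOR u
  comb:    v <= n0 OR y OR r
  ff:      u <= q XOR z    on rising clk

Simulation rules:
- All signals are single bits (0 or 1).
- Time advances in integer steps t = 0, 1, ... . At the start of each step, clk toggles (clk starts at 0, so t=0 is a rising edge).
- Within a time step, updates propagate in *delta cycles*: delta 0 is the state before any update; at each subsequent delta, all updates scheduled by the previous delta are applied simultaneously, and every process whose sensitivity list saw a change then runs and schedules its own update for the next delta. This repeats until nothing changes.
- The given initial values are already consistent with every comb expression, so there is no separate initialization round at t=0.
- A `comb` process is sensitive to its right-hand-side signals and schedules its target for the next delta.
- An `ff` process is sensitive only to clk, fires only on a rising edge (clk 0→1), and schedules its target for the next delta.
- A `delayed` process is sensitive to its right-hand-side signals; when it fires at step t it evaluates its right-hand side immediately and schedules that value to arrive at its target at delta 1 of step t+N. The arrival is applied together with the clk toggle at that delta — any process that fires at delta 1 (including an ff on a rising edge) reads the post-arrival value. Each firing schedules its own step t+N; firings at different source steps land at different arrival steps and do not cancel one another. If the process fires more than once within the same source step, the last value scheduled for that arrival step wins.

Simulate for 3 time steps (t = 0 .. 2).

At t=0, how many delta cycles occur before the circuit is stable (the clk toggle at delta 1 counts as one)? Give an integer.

t=0 Δ0: v=1 q=1 y=0 p=1 u=0 x=1 clk=0 z=0 n0=1 r=1
  Δ1: clk:0→1
  Δ2: p:1→0, u:0→1
  Δ3: n0:1→0
  (3Δ to stable)
t=1 Δ0: v=1 q=1 y=0 p=0 u=1 x=1 clk=1 z=0 n0=0 r=1
  Δ1: clk:1→0
  (1Δ to stable)
t=2 Δ0: v=1 q=1 y=0 p=0 u=1 x=1 clk=0 z=0 n0=0 r=1
  Δ1: clk:0→1
  (1Δ to stable)

3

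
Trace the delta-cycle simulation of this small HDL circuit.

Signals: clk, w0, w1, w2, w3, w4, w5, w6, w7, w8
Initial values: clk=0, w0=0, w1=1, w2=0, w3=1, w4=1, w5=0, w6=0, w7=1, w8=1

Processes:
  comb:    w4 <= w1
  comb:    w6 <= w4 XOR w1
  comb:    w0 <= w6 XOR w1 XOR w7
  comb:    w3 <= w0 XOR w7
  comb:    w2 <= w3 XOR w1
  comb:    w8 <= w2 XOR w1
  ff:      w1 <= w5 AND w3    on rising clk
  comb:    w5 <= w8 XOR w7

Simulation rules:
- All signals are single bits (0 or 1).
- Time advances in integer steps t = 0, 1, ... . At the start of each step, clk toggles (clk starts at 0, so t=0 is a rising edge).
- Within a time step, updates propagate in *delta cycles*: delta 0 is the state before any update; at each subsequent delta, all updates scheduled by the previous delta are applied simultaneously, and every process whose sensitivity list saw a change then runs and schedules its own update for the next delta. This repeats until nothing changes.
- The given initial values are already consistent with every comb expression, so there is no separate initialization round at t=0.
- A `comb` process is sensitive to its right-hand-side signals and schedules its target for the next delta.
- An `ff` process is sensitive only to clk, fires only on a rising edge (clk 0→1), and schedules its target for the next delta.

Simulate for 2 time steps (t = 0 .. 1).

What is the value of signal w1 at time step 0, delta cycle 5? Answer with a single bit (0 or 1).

[bits: w6,w5,w7,clk,w8,w3,w2,w1,w0,w4]
t=0: Δ0=0010110101 Δ1=0011110101 Δ2=0011110001 Δ3=1011011010 Δ4=0111101000 Δ5=0011110010 Δ6=0011001010 Δ7=0111100010 Δ8=0011000010 Δ9=0111000010 | 9Δ
t=1: Δ0=0111000010 Δ1=0110000010 | 1Δ

0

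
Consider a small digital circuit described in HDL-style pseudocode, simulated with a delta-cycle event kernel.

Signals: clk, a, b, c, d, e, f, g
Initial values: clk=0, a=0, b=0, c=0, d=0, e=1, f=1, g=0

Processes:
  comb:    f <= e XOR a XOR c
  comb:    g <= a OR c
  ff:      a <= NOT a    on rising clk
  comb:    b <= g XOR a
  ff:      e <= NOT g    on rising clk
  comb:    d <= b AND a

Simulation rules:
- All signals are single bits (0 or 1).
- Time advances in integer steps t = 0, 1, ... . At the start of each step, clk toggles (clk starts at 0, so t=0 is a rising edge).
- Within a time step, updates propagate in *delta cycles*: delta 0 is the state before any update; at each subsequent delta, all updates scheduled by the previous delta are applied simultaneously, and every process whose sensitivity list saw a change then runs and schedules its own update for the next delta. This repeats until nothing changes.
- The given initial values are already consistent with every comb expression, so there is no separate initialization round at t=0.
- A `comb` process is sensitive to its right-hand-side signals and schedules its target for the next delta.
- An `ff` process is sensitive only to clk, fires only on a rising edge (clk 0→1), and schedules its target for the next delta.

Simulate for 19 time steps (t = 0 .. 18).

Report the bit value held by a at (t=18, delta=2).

0

t=0 Δ0: d=0 a=0 e=1 g=0 f=1 b=0 c=0 clk=0
  Δ1: clk:0→1
  Δ2: a:0→1
  Δ3: g:0→1, f:1→0, b:0→1
  Δ4: d:0→1, b:1→0
  Δ5: d:1→0
  (5Δ to stable)
t=1 Δ0: d=0 a=1 e=1 g=1 f=0 b=0 c=0 clk=1
  Δ1: clk:1→0
  (1Δ to stable)
t=2 Δ0: d=0 a=1 e=1 g=1 f=0 b=0 c=0 clk=0
  Δ1: clk:0→1
  Δ2: a:1→0, e:1→0
  Δ3: g:1→0, b:0→1
  Δ4: b:1→0
  (4Δ to stable)
t=3 Δ0: d=0 a=0 e=0 g=0 f=0 b=0 c=0 clk=1
  Δ1: clk:1→0
  (1Δ to stable)
t=4 Δ0: d=0 a=0 e=0 g=0 f=0 b=0 c=0 clk=0
  Δ1: clk:0→1
  Δ2: a:0→1, e:0→1
  Δ3: g:0→1, b:0→1
  Δ4: d:0→1, b:1→0
  Δ5: d:1→0
  (5Δ to stable)
t=5 Δ0: d=0 a=1 e=1 g=1 f=0 b=0 c=0 clk=1
  Δ1: clk:1→0
  (1Δ to stable)
t=6 Δ0: d=0 a=1 e=1 g=1 f=0 b=0 c=0 clk=0
  Δ1: clk:0→1
  Δ2: a:1→0, e:1→0
  Δ3: g:1→0, b:0→1
  Δ4: b:1→0
  (4Δ to stable)
t=7 Δ0: d=0 a=0 e=0 g=0 f=0 b=0 c=0 clk=1
  Δ1: clk:1→0
  (1Δ to stable)
t=8 Δ0: d=0 a=0 e=0 g=0 f=0 b=0 c=0 clk=0
  Δ1: clk:0→1
  Δ2: a:0→1, e:0→1
  Δ3: g:0→1, b:0→1
  Δ4: d:0→1, b:1→0
  Δ5: d:1→0
  (5Δ to stable)
t=9 Δ0: d=0 a=1 e=1 g=1 f=0 b=0 c=0 clk=1
  Δ1: clk:1→0
  (1Δ to stable)
t=10 Δ0: d=0 a=1 e=1 g=1 f=0 b=0 c=0 clk=0
  Δ1: clk:0→1
  Δ2: a:1→0, e:1→0
  Δ3: g:1→0, b:0→1
  Δ4: b:1→0
  (4Δ to stable)
t=11 Δ0: d=0 a=0 e=0 g=0 f=0 b=0 c=0 clk=1
  Δ1: clk:1→0
  (1Δ to stable)
t=12 Δ0: d=0 a=0 e=0 g=0 f=0 b=0 c=0 clk=0
  Δ1: clk:0→1
  Δ2: a:0→1, e:0→1
  Δ3: g:0→1, b:0→1
  Δ4: d:0→1, b:1→0
  Δ5: d:1→0
  (5Δ to stable)
t=13 Δ0: d=0 a=1 e=1 g=1 f=0 b=0 c=0 clk=1
  Δ1: clk:1→0
  (1Δ to stable)
t=14 Δ0: d=0 a=1 e=1 g=1 f=0 b=0 c=0 clk=0
  Δ1: clk:0→1
  Δ2: a:1→0, e:1→0
  Δ3: g:1→0, b:0→1
  Δ4: b:1→0
  (4Δ to stable)
t=15 Δ0: d=0 a=0 e=0 g=0 f=0 b=0 c=0 clk=1
  Δ1: clk:1→0
  (1Δ to stable)
t=16 Δ0: d=0 a=0 e=0 g=0 f=0 b=0 c=0 clk=0
  Δ1: clk:0→1
  Δ2: a:0→1, e:0→1
  Δ3: g:0→1, b:0→1
  Δ4: d:0→1, b:1→0
  Δ5: d:1→0
  (5Δ to stable)
t=17 Δ0: d=0 a=1 e=1 g=1 f=0 b=0 c=0 clk=1
  Δ1: clk:1→0
  (1Δ to stable)
t=18 Δ0: d=0 a=1 e=1 g=1 f=0 b=0 c=0 clk=0
  Δ1: clk:0→1
  Δ2: a:1→0, e:1→0
  Δ3: g:1→0, b:0→1
  Δ4: b:1→0
  (4Δ to stable)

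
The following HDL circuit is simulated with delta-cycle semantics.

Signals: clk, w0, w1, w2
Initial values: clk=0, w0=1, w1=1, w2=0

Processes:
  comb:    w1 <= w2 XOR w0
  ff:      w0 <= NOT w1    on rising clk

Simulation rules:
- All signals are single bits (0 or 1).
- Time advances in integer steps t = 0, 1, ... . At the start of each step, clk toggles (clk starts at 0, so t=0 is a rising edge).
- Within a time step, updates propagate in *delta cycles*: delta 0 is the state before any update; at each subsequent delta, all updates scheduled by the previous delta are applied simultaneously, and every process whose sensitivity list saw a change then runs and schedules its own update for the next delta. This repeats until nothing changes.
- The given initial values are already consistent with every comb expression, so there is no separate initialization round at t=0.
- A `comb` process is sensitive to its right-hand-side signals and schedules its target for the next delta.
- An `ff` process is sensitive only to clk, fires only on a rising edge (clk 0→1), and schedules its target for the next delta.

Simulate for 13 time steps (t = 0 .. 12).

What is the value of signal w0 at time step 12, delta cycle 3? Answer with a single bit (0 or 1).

t0.Δ0 clk=0 w2=0 w0=1 w1=1
t0.Δ1 clk=1 w2=0 w0=1 w1=1
t0.Δ2 clk=1 w2=0 w0=0 w1=1
t0.Δ3 clk=1 w2=0 w0=0 w1=0
t1.Δ0 clk=1 w2=0 w0=0 w1=0
t1.Δ1 clk=0 w2=0 w0=0 w1=0
t2.Δ0 clk=0 w2=0 w0=0 w1=0
t2.Δ1 clk=1 w2=0 w0=0 w1=0
t2.Δ2 clk=1 w2=0 w0=1 w1=0
t2.Δ3 clk=1 w2=0 w0=1 w1=1
t3.Δ0 clk=1 w2=0 w0=1 w1=1
t3.Δ1 clk=0 w2=0 w0=1 w1=1
t4.Δ0 clk=0 w2=0 w0=1 w1=1
t4.Δ1 clk=1 w2=0 w0=1 w1=1
t4.Δ2 clk=1 w2=0 w0=0 w1=1
t4.Δ3 clk=1 w2=0 w0=0 w1=0
t5.Δ0 clk=1 w2=0 w0=0 w1=0
t5.Δ1 clk=0 w2=0 w0=0 w1=0
t6.Δ0 clk=0 w2=0 w0=0 w1=0
t6.Δ1 clk=1 w2=0 w0=0 w1=0
t6.Δ2 clk=1 w2=0 w0=1 w1=0
t6.Δ3 clk=1 w2=0 w0=1 w1=1
t7.Δ0 clk=1 w2=0 w0=1 w1=1
t7.Δ1 clk=0 w2=0 w0=1 w1=1
t8.Δ0 clk=0 w2=0 w0=1 w1=1
t8.Δ1 clk=1 w2=0 w0=1 w1=1
t8.Δ2 clk=1 w2=0 w0=0 w1=1
t8.Δ3 clk=1 w2=0 w0=0 w1=0
t9.Δ0 clk=1 w2=0 w0=0 w1=0
t9.Δ1 clk=0 w2=0 w0=0 w1=0
t10.Δ0 clk=0 w2=0 w0=0 w1=0
t10.Δ1 clk=1 w2=0 w0=0 w1=0
t10.Δ2 clk=1 w2=0 w0=1 w1=0
t10.Δ3 clk=1 w2=0 w0=1 w1=1
t11.Δ0 clk=1 w2=0 w0=1 w1=1
t11.Δ1 clk=0 w2=0 w0=1 w1=1
t12.Δ0 clk=0 w2=0 w0=1 w1=1
t12.Δ1 clk=1 w2=0 w0=1 w1=1
t12.Δ2 clk=1 w2=0 w0=0 w1=1
t12.Δ3 clk=1 w2=0 w0=0 w1=0

0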